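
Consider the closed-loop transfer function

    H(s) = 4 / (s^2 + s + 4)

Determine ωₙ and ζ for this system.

ωₙ = 2 rad/s, ζ = 0.25

Compare the denominator to the standard form s^2 + 2ζωₙs + ωₙ².
ωₙ² = 4, so ωₙ = 2 rad/s.
2ζωₙ = 1, so ζ = 1/(2·2) = 0.25.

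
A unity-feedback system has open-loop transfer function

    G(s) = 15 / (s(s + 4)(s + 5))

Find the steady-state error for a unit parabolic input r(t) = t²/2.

G(s) has one pole at the origin.
This is a Type 1 system; Ka = lim_{s→0} s^2·G(s) = 0, so the steady-state error for a parabola input is infinite.

e_ss = ∞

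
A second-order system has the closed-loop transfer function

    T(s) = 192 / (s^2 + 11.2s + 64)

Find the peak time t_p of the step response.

Comparing s^2 + 11.2s + 64 to s^2 + 2ζωₙs + ωₙ²: ωₙ = 8 rad/s and ζ = 11.2/(2·8) = 0.7.
ζωₙ = 11.2/2 = 5.6, so ω_d = ωₙ√(1−ζ²) = √(ωₙ² − (ζωₙ)²) = √(64 − 5.6²) = √32.64 ≈ 5.713 rad/s.
t_p = π/ω_d = π/5.713 ≈ 0.5499 s.

t_p ≈ 0.5499 s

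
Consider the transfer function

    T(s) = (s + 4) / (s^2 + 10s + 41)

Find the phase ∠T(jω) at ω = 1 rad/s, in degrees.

∠T(j1) ≈ 0°

At s = j1: numerator = 4 + j1, denominator = 40 + j10.
∠T = ∠num − ∠den = 14.036° − (14.036°) = 0°.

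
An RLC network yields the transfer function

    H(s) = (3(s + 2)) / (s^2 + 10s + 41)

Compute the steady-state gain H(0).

H(0) = 6/41 ≈ 0.1463

Set s = 0: H(0) = (6) / (41) = 6/41.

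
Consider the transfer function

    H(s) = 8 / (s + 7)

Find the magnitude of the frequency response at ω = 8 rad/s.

Substitute s = j8: numerator = 8, denominator = 7 + j8.
|H(j8)| = |8| / |7 + j8| = 8 / 10.630 ≈ 0.7526.

|H(j8)| ≈ 0.7526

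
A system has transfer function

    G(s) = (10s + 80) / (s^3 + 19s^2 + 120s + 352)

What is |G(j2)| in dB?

Substitute s = j2: numerator = 80 + j20, denominator = 276 + j232.
|G(j2)| = |80 + j20| / |276 + j232| = 82.462 / 360.56 ≈ 0.2287.
In decibels: 20·log₁₀(0.2287) ≈ -12.8 dB.

|G(j2)|_dB ≈ -12.8 dB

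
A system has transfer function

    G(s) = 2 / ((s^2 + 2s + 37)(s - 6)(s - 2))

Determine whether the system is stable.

unstable

The poles can be read from the denominator factors: s = -1 ± 6j, 6, 2.
Since the pole(s) at s = 6, 2 lie in the right half-plane, the system is unstable.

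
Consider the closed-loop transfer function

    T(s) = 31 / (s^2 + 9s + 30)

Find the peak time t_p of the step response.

t_p ≈ 1.006 s

Comparing s^2 + 9s + 30 to s^2 + 2ζωₙs + ωₙ²: ωₙ = √30 ≈ 5.477 rad/s and ζ = 9/(2·√30) ≈ 0.8216.
ζωₙ = 9/2 = 4.5, so ω_d = ωₙ√(1−ζ²) = √(ωₙ² − (ζωₙ)²) = √(30 − 4.5²) = √9.75 ≈ 3.122 rad/s.
t_p = π/ω_d = π/3.122 ≈ 1.006 s.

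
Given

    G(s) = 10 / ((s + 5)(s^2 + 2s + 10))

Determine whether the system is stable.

The poles can be read from the denominator factors: s = -5, -1 + 3j, -1 - 3j.
Since all poles lie strictly in the left half-plane, the system is stable.

stable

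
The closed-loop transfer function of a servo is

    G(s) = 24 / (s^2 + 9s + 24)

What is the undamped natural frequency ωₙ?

ωₙ ≈ 4.899 rad/s

Compare the denominator to the standard form s^2 + 2ζωₙs + ωₙ².
ωₙ² = 24, so ωₙ = √24 ≈ 4.899 rad/s.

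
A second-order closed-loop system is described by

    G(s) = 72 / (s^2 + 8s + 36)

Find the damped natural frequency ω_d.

Comparing s^2 + 8s + 36 to s^2 + 2ζωₙs + ωₙ²: ωₙ = 6 rad/s and ζ = 8/(2·6) ≈ 0.6667.
ζωₙ = 8/2 = 4, so ω_d = ωₙ√(1−ζ²) = √(ωₙ² − (ζωₙ)²) = √(36 − 4²) = √20 ≈ 4.472 rad/s.

ω_d ≈ 4.472 rad/s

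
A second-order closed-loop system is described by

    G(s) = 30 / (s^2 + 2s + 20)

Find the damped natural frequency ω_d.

Comparing s^2 + 2s + 20 to s^2 + 2ζωₙs + ωₙ²: ωₙ = √20 ≈ 4.472 rad/s and ζ = 2/(2·√20) ≈ 0.2236.
ζωₙ = 2/2 = 1, so ω_d = ωₙ√(1−ζ²) = √(ωₙ² − (ζωₙ)²) = √(20 − 1²) = √19 ≈ 4.359 rad/s.

ω_d ≈ 4.359 rad/s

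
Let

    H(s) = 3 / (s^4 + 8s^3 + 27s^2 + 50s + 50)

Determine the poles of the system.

s = -1 ± 2j, -3 ± j

The poles are the roots of the denominator s^4 + 8s^3 + 27s^2 + 50s + 50 = 0.
No real roots exist; factor into two real quadratics: (s^2 + 2s + 5)(s^2 + 6s + 10) = 0.
Each quadratic gives a conjugate pair via the quadratic formula.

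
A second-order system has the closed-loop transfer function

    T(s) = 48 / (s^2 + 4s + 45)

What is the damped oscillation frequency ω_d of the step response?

Comparing s^2 + 4s + 45 to s^2 + 2ζωₙs + ωₙ²: ωₙ = √45 ≈ 6.708 rad/s and ζ = 4/(2·√45) ≈ 0.2981.
ζωₙ = 4/2 = 2, so ω_d = ωₙ√(1−ζ²) = √(ωₙ² − (ζωₙ)²) = √(45 − 2²) = √41 ≈ 6.403 rad/s.

ω_d ≈ 6.403 rad/s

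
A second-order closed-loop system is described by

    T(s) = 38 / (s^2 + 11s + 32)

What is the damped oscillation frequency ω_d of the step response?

ω_d ≈ 1.323 rad/s

Comparing s^2 + 11s + 32 to s^2 + 2ζωₙs + ωₙ²: ωₙ = √32 ≈ 5.657 rad/s and ζ = 11/(2·√32) ≈ 0.9723.
ζωₙ = 11/2 = 5.5, so ω_d = ωₙ√(1−ζ²) = √(ωₙ² − (ζωₙ)²) = √(32 − 5.5²) = √1.75 ≈ 1.323 rad/s.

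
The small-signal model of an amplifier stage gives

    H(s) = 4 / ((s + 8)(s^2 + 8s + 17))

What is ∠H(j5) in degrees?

∠H(j5) ≈ -133.3°

At s = j5: numerator = 4, denominator = -264 + j280.
∠H = ∠num − ∠den = 0° − (133.32°) = -133.3°.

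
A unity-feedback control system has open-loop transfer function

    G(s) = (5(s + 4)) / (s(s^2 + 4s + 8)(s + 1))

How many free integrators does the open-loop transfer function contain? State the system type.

Type 1

The denominator has 1 factor of s at the origin (free integrator), so this is a Type 1 system.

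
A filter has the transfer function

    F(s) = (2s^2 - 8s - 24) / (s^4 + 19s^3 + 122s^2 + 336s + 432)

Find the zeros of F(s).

s = 6, -2

Set the numerator to zero: 2s^2 - 8s - 24 = 0, i.e. 2·(s^2 - 4s - 12) = 0.
Factoring: (s - 6)(s + 2) = 0.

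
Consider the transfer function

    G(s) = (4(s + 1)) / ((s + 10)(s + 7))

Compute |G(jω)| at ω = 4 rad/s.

Substitute s = j4: numerator = 4 + j16, denominator = 54 + j68.
|G(j4)| = |4 + j16| / |54 + j68| = 16.492 / 86.833 ≈ 0.1899.

|G(j4)| ≈ 0.1899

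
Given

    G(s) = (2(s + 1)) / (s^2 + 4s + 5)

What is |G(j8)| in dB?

|G(j8)|_dB ≈ -12.4 dB

Substitute s = j8: numerator = 2 + j16, denominator = -59 + j32.
|G(j8)| = |2 + j16| / |-59 + j32| = 16.125 / 67.119 ≈ 0.2402.
In decibels: 20·log₁₀(0.2402) ≈ -12.4 dB.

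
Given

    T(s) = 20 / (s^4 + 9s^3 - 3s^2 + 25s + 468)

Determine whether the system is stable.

The denominator s^4 + 9s^3 - 3s^2 + 25s + 468 factors as (s + 9)(s^2 - 4s + 13)(s + 4), giving poles at s = -9, 2 + 3j, 2 - 3j, -4.
Since the pole(s) at s = 2 ± 3j lie in the right half-plane, the system is unstable.

unstable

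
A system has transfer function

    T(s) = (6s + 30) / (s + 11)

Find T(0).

T(0) = 30/11 ≈ 2.727

Set s = 0: T(0) = (30) / (11) = 30/11.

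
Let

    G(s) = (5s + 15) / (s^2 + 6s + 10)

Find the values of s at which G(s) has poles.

s = -3 + j, -3 - j

The poles are the roots of the denominator s^2 + 6s + 10 = 0.
Using the quadratic formula: s = (-6 ± √(-4))/2 = -3 ± 1j.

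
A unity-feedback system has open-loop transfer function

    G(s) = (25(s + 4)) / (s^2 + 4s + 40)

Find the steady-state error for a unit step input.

e_ss = 0.2857

G(s) has no poles at the origin.
This is a Type 0 system. Kp = lim_{s→0} G(s) = 100/40 = 5/2.
e_ss = 1/(1 + Kp) = 1/(1 + 5/2) = 2/7 ≈ 0.2857.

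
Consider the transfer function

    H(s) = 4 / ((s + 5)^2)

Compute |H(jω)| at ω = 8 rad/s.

Substitute s = j8: numerator = 4, denominator = -39 + j80.
|H(j8)| = |4| / |-39 + j80| = 4 / 89 ≈ 0.04494.

|H(j8)| ≈ 0.04494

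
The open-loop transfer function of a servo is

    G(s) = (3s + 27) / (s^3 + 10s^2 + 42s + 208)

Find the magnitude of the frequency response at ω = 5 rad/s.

|G(j5)| ≈ 0.3258

Substitute s = j5: numerator = 27 + j15, denominator = -42 + j85.
|G(j5)| = |27 + j15| / |-42 + j85| = 30.887 / 94.810 ≈ 0.3258.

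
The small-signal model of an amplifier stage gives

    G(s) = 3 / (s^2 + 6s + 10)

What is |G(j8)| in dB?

Substitute s = j8: numerator = 3, denominator = -54 + j48.
|G(j8)| = |3| / |-54 + j48| = 3 / 72.250 ≈ 0.04152.
In decibels: 20·log₁₀(0.04152) ≈ -27.6 dB.

|G(j8)|_dB ≈ -27.6 dB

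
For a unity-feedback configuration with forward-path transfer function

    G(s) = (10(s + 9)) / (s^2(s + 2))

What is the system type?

Type 2

The denominator has 2 factors of s at the origin (free integrators), so this is a Type 2 system.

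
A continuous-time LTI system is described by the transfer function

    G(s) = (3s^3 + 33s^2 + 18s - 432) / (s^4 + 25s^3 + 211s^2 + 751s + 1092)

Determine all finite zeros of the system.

s = 3, -8, -6

Set the numerator to zero: 3s^3 + 33s^2 + 18s - 432 = 0, i.e. 3·(s^3 + 11s^2 + 6s - 144) = 0.
Factoring: (s - 3)(s + 8)(s + 6) = 0.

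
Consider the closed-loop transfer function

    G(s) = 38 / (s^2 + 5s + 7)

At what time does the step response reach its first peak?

Comparing s^2 + 5s + 7 to s^2 + 2ζωₙs + ωₙ²: ωₙ = √7 ≈ 2.646 rad/s and ζ = 5/(2·√7) ≈ 0.9449.
ζωₙ = 5/2 = 2.5, so ω_d = ωₙ√(1−ζ²) = √(ωₙ² − (ζωₙ)²) = √(7 − 2.5²) = √0.75 ≈ 0.8660 rad/s.
t_p = π/ω_d = π/0.8660 ≈ 3.628 s.

t_p ≈ 3.628 s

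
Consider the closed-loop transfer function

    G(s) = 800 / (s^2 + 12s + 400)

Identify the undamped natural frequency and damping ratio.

ωₙ = 20 rad/s, ζ = 0.3

Compare the denominator to the standard form s^2 + 2ζωₙs + ωₙ².
ωₙ² = 400, so ωₙ = 20 rad/s.
2ζωₙ = 12, so ζ = 12/(2·20) = 0.3.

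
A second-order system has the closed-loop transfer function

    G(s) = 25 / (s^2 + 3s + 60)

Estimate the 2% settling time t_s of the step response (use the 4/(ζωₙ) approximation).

t_s ≈ 2.667 s

Comparing s^2 + 3s + 60 to s^2 + 2ζωₙs + ωₙ²: ωₙ = √60 ≈ 7.746 rad/s and ζ = 3/(2·√60) ≈ 0.1936.
ζωₙ = 3/2 = 1.5, so t_s ≈ 4/(ζωₙ) = 4/1.5 ≈ 2.667 s.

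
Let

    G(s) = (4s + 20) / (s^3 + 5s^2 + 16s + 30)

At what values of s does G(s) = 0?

s = -5

Set the numerator to zero: 4s + 20 = 0, i.e. 4·(s + 5) = 0.
So s = -5.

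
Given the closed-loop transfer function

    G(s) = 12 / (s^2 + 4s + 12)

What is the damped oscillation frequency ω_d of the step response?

ω_d ≈ 2.828 rad/s

Comparing s^2 + 4s + 12 to s^2 + 2ζωₙs + ωₙ²: ωₙ = √12 ≈ 3.464 rad/s and ζ = 4/(2·√12) ≈ 0.5774.
ζωₙ = 4/2 = 2, so ω_d = ωₙ√(1−ζ²) = √(ωₙ² − (ζωₙ)²) = √(12 − 2²) = √8 ≈ 2.828 rad/s.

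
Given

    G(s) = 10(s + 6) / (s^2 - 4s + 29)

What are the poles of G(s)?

s = 2 + 5j, 2 - 5j

The poles are the roots of the denominator s^2 - 4s + 29 = 0.
Using the quadratic formula: s = (4 ± √(-100))/2 = 2 ± 5j.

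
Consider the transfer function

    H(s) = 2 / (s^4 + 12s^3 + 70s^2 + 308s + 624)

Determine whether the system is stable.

The denominator s^4 + 12s^3 + 70s^2 + 308s + 624 factors as (s^2 + 2s + 26)(s + 4)(s + 6), giving poles at s = -1 ± 5j, -4, -6.
Since all poles lie strictly in the left half-plane, the system is stable.

stable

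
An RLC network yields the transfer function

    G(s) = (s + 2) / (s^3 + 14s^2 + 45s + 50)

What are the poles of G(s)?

The poles are the roots of the denominator s^3 + 14s^2 + 45s + 50 = 0.
Trying s = -10: the polynomial evaluates to 0, so (s + 10) is a factor.
Dividing out leaves s^2 + 4s + 5 = 0.
The quadratic formula then gives s = -2 ± 1j.

s = -2 + j, -2 - j, -10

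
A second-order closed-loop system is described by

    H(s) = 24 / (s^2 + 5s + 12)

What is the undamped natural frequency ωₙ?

Compare the denominator to the standard form s^2 + 2ζωₙs + ωₙ².
ωₙ² = 12, so ωₙ = √12 ≈ 3.464 rad/s.

ωₙ ≈ 3.464 rad/s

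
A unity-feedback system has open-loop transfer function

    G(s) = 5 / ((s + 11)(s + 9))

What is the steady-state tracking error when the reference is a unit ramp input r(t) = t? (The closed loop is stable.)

e_ss = ∞

G(s) has no poles at the origin.
This is a Type 0 system; Kv = lim_{s→0} s·G(s) = 0, so the steady-state error for a ramp input is infinite.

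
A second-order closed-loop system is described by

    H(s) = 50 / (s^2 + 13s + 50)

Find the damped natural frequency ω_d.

Comparing s^2 + 13s + 50 to s^2 + 2ζωₙs + ωₙ²: ωₙ = √50 ≈ 7.071 rad/s and ζ = 13/(2·√50) ≈ 0.9192.
ζωₙ = 13/2 = 6.5, so ω_d = ωₙ√(1−ζ²) = √(ωₙ² − (ζωₙ)²) = √(50 − 6.5²) = √7.75 ≈ 2.784 rad/s.

ω_d ≈ 2.784 rad/s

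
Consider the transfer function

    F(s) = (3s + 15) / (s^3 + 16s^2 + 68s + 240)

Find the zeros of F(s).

s = -5

Set the numerator to zero: 3s + 15 = 0, i.e. 3·(s + 5) = 0.
So s = -5.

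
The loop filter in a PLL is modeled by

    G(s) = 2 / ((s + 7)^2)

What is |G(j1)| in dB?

Substitute s = j1: numerator = 2, denominator = 48 + j14.
|G(j1)| = |2| / |48 + j14| = 2 / 50 = 0.04000.
In decibels: 20·log₁₀(0.04000) ≈ -28.0 dB.

|G(j1)|_dB ≈ -28.0 dB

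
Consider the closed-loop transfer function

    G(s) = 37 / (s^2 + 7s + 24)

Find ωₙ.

Compare the denominator to the standard form s^2 + 2ζωₙs + ωₙ².
ωₙ² = 24, so ωₙ = √24 ≈ 4.899 rad/s.

ωₙ ≈ 4.899 rad/s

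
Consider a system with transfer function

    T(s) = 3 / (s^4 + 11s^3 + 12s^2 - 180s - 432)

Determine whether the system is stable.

unstable

The denominator s^4 + 11s^3 + 12s^2 - 180s - 432 factors as (s + 6)^2(s + 3)(s - 4), giving poles at s = -6, -3, 4, -6.
Since the pole(s) at s = 4 lie in the right half-plane, the system is unstable.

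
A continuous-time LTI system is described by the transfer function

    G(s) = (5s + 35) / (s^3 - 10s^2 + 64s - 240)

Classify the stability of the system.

The denominator s^3 - 10s^2 + 64s - 240 factors as (s - 6)(s^2 - 4s + 40), giving poles at s = 6, 2 + 6j, 2 - 6j.
Since the pole(s) at s = 6, 2 + 6j, 2 - 6j lie in the right half-plane, the system is unstable.

unstable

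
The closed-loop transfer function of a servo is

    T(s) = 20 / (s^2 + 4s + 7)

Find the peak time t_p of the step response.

t_p ≈ 1.814 s

Comparing s^2 + 4s + 7 to s^2 + 2ζωₙs + ωₙ²: ωₙ = √7 ≈ 2.646 rad/s and ζ = 4/(2·√7) ≈ 0.7559.
ζωₙ = 4/2 = 2, so ω_d = ωₙ√(1−ζ²) = √(ωₙ² − (ζωₙ)²) = √(7 − 2²) = √3 ≈ 1.732 rad/s.
t_p = π/ω_d = π/1.732 ≈ 1.814 s.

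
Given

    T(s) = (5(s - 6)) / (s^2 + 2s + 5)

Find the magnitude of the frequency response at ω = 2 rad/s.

|T(j2)| ≈ 7.670

Substitute s = j2: numerator = -30 + j10, denominator = 1 + j4.
|T(j2)| = |-30 + j10| / |1 + j4| = 31.623 / 4.1231 ≈ 7.670.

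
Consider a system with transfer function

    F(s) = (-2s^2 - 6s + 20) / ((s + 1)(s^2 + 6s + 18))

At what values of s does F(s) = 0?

s = 2, -5

Set the numerator to zero: -2s^2 - 6s + 20 = 0, i.e. -2·(s^2 + 3s - 10) = 0.
Factoring: (s - 2)(s + 5) = 0.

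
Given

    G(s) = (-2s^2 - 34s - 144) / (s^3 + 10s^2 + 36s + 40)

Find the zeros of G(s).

Set the numerator to zero: -2s^2 - 34s - 144 = 0, i.e. -2·(s^2 + 17s + 72) = 0.
Factoring: (s + 9)(s + 8) = 0.

s = -9, -8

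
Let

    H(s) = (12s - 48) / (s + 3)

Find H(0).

H(0) = -16

Set s = 0: H(0) = (-48) / (3) = -16.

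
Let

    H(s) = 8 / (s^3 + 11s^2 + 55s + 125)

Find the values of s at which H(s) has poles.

The poles are the roots of the denominator s^3 + 11s^2 + 55s + 125 = 0.
Trying s = -5: the polynomial evaluates to 0, so (s + 5) is a factor.
Dividing out leaves s^2 + 6s + 25 = 0.
The quadratic formula then gives s = -3 ± 4j.

s = -3 + 4j, -3 - 4j, -5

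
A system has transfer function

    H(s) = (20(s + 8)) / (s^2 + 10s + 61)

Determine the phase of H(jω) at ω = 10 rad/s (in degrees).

At s = j10: numerator = 160 + j200, denominator = -39 + j100.
∠H = ∠num − ∠den = 51.340° − (111.31°) = -59.97°.

∠H(j10) ≈ -59.97°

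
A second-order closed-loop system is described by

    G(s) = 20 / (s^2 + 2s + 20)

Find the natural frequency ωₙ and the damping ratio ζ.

ωₙ ≈ 4.472 rad/s, ζ ≈ 0.2236

Compare the denominator to the standard form s^2 + 2ζωₙs + ωₙ².
ωₙ² = 20, so ωₙ = √20 ≈ 4.472 rad/s.
2ζωₙ = 2, so ζ = 2/(2·√20) ≈ 0.2236.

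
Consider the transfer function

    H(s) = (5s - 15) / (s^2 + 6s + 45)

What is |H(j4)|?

|H(j4)| ≈ 0.6641

Substitute s = j4: numerator = -15 + j20, denominator = 29 + j24.
|H(j4)| = |-15 + j20| / |29 + j24| = 25 / 37.643 ≈ 0.6641.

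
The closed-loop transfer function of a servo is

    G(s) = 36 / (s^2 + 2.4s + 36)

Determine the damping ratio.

Compare the denominator to the standard form s^2 + 2ζωₙs + ωₙ².
ωₙ² = 36, so ωₙ = 6 rad/s.
2ζωₙ = 2.4, so ζ = 2.4/(2·6) = 0.2.
With ζ = 0.2 the response is underdamped.

ζ = 0.2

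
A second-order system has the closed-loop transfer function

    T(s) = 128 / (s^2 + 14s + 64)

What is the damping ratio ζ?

ζ = 0.875

Compare the denominator to the standard form s^2 + 2ζωₙs + ωₙ².
ωₙ² = 64, so ωₙ = 8 rad/s.
2ζωₙ = 14, so ζ = 14/(2·8) = 0.875.
With ζ = 0.875 the response is underdamped.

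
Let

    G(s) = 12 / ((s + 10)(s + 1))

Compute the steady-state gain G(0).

Set s = 0: G(0) = (12) / (10) = 6/5.

G(0) = 6/5 ≈ 1.200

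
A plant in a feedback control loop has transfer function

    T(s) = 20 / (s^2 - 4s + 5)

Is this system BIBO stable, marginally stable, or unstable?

unstable

The poles can be read from the denominator factors: s = 2 ± j.
Since the pole(s) at s = 2 ± j lie in the right half-plane, the system is unstable.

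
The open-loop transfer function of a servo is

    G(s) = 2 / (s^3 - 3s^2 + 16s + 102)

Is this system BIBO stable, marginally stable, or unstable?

The denominator s^3 - 3s^2 + 16s + 102 factors as (s + 3)(s^2 - 6s + 34), giving poles at s = -3, 3 + 5j, 3 - 5j.
Since the pole(s) at s = 3 + 5j, 3 - 5j lie in the right half-plane, the system is unstable.

unstable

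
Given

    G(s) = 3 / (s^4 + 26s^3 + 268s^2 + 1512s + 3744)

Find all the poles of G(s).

s = -4 ± 6j, -12, -6

The poles are the roots of the denominator s^4 + 26s^3 + 268s^2 + 1512s + 3744 = 0.
Trying s = -12: the polynomial evaluates to 0, so (s + 12) is a factor.
Dividing out leaves s^3 + 14s^2 + 100s + 312 = 0.
This factors further as (s^2 + 8s + 52)(s + 6) = 0.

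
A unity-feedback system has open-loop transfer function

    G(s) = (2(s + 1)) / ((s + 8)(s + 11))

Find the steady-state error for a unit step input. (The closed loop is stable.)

e_ss = 0.9778

G(s) has no poles at the origin.
This is a Type 0 system. Kp = lim_{s→0} G(s) = 2/88 = 1/44.
e_ss = 1/(1 + Kp) = 1/(1 + 1/44) = 44/45 ≈ 0.9778.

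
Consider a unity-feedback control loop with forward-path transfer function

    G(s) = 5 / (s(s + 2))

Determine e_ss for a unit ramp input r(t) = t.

e_ss = 0.4000

G(s) has one pole at the origin.
This is a Type 1 system. Kv = lim_{s→0} s·G(s) = 5/2.
e_ss = 1/Kv = 1/(5/2) = 2/5 ≈ 0.4000.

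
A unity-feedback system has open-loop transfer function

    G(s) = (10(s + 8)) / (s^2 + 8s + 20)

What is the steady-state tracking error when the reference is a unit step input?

e_ss = 0.2000

G(s) has no poles at the origin.
This is a Type 0 system. Kp = lim_{s→0} G(s) = 80/20 = 4.
e_ss = 1/(1 + Kp) = 1/(1 + 4) = 1/5 ≈ 0.2000.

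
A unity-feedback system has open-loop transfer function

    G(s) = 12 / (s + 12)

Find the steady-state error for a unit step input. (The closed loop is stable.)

e_ss = 0.5000

G(s) has no poles at the origin.
This is a Type 0 system. Kp = lim_{s→0} G(s) = 12/12 = 1.
e_ss = 1/(1 + Kp) = 1/(1 + 1) = 1/2 ≈ 0.5000.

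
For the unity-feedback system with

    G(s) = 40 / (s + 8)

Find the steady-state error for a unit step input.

e_ss = 0.1667

G(s) has no poles at the origin.
This is a Type 0 system. Kp = lim_{s→0} G(s) = 40/8 = 5.
e_ss = 1/(1 + Kp) = 1/(1 + 5) = 1/6 ≈ 0.1667.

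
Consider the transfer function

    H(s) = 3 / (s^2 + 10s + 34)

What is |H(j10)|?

Substitute s = j10: numerator = 3, denominator = -66 + j100.
|H(j10)| = |3| / |-66 + j100| = 3 / 119.82 ≈ 0.02504.

|H(j10)| ≈ 0.02504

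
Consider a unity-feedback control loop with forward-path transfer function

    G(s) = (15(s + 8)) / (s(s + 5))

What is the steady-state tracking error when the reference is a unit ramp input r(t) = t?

e_ss = 0.04167

G(s) has one pole at the origin.
This is a Type 1 system. Kv = lim_{s→0} s·G(s) = 120/5 = 24.
e_ss = 1/Kv = 1/(24) = 1/24 ≈ 0.04167.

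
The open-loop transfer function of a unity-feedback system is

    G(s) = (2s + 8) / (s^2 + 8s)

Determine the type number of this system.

Type 1

Factor s from the denominator: s^2 + 8s = s·(s + 8).
There is 1 pole at the origin, so the system is Type 1.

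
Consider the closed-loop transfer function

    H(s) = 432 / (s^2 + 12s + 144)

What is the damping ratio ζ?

Compare the denominator to the standard form s^2 + 2ζωₙs + ωₙ².
ωₙ² = 144, so ωₙ = 12 rad/s.
2ζωₙ = 12, so ζ = 12/(2·12) = 0.5.
With ζ = 0.5 the response is underdamped.

ζ = 0.5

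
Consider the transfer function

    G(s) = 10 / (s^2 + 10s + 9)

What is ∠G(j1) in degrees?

∠G(j1) ≈ -51.34°

At s = j1: numerator = 10, denominator = 8 + j10.
∠G = ∠num − ∠den = 0° − (51.340°) = -51.34°.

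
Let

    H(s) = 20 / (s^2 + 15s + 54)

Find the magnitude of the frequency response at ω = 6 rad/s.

Substitute s = j6: numerator = 20, denominator = 18 + j90.
|H(j6)| = |20| / |18 + j90| = 20 / 91.782 ≈ 0.2179.

|H(j6)| ≈ 0.2179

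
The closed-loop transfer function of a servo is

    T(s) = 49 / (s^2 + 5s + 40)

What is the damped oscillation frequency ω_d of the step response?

Comparing s^2 + 5s + 40 to s^2 + 2ζωₙs + ωₙ²: ωₙ = √40 ≈ 6.325 rad/s and ζ = 5/(2·√40) ≈ 0.3953.
ζωₙ = 5/2 = 2.5, so ω_d = ωₙ√(1−ζ²) = √(ωₙ² − (ζωₙ)²) = √(40 − 2.5²) = √33.75 ≈ 5.809 rad/s.

ω_d ≈ 5.809 rad/s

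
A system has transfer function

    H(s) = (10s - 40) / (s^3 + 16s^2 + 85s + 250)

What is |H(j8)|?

Substitute s = j8: numerator = -40 + j80, denominator = -774 + j168.
|H(j8)| = |-40 + j80| / |-774 + j168| = 89.443 / 792.02 ≈ 0.1129.

|H(j8)| ≈ 0.1129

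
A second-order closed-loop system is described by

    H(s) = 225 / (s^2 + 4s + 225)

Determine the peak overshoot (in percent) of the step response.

Comparing s^2 + 4s + 225 to s^2 + 2ζωₙs + ωₙ²: ωₙ = 15 rad/s and ζ = 4/(2·15) ≈ 0.1333.
%OS = 100·exp(−πζ/√(1−ζ²)) = 100·exp(−π·0.1333/√(1−0.1333²)) ≈ 65.5%.

%OS ≈ 65.5%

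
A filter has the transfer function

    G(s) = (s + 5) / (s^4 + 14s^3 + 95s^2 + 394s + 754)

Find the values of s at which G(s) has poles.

s = -5 + j, -5 - j, -2 + 5j, -2 - 5j

The poles are the roots of the denominator s^4 + 14s^3 + 95s^2 + 394s + 754 = 0.
No real roots exist; factor into two real quadratics: (s^2 + 10s + 26)(s^2 + 4s + 29) = 0.
Each quadratic gives a conjugate pair via the quadratic formula.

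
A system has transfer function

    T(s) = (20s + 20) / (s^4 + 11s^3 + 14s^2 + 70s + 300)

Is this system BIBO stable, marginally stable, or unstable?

unstable

The denominator s^4 + 11s^3 + 14s^2 + 70s + 300 factors as (s + 10)(s + 3)(s^2 - 2s + 10), giving poles at s = -10, -3, 1 ± 3j.
Since the pole(s) at s = 1 + 3j, 1 - 3j lie in the right half-plane, the system is unstable.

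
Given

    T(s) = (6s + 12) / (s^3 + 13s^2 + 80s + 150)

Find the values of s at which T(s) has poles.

s = -3, -5 ± 5j

The poles are the roots of the denominator s^3 + 13s^2 + 80s + 150 = 0.
Trying s = -3: the polynomial evaluates to 0, so (s + 3) is a factor.
Dividing out leaves s^2 + 10s + 50 = 0.
The quadratic formula then gives s = -5 ± 5j.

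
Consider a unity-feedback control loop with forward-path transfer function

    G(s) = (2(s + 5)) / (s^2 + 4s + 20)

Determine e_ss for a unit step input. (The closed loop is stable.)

e_ss = 0.6667

G(s) has no poles at the origin.
This is a Type 0 system. Kp = lim_{s→0} G(s) = 10/20 = 1/2.
e_ss = 1/(1 + Kp) = 1/(1 + 1/2) = 2/3 ≈ 0.6667.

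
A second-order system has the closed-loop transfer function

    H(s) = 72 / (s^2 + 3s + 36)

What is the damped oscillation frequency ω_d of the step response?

Comparing s^2 + 3s + 36 to s^2 + 2ζωₙs + ωₙ²: ωₙ = 6 rad/s and ζ = 3/(2·6) = 0.25.
ζωₙ = 3/2 = 1.5, so ω_d = ωₙ√(1−ζ²) = √(ωₙ² − (ζωₙ)²) = √(36 − 1.5²) = √33.75 ≈ 5.809 rad/s.

ω_d ≈ 5.809 rad/s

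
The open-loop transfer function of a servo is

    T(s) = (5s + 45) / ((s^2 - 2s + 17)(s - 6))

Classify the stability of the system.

unstable

The poles can be read from the denominator factors: s = 1 + 4j, 1 - 4j, 6.
Since the pole(s) at s = 1 ± 4j, 6 lie in the right half-plane, the system is unstable.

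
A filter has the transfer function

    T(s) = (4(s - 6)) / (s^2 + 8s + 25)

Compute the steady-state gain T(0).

T(0) = -24/25 ≈ -0.9600

At s = 0 each factor (s + a) contributes a and each (s^2 + bs + c) contributes c.
T(0) = 4·(-6) / ((25)) = -24/25 = -24/25.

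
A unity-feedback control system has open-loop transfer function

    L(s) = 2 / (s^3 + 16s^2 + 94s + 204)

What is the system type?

Type 0

The denominator has no factor of s at the origin — no free integrator — so this is a Type 0 system.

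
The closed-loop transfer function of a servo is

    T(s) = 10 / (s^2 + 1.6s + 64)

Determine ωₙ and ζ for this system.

Compare the denominator to the standard form s^2 + 2ζωₙs + ωₙ².
ωₙ² = 64, so ωₙ = 8 rad/s.
2ζωₙ = 1.6, so ζ = 1.6/(2·8) = 0.1.

ωₙ = 8 rad/s, ζ = 0.1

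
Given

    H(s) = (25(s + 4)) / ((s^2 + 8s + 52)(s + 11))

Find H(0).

At s = 0 each factor (s + a) contributes a and each (s^2 + bs + c) contributes c.
H(0) = 25·(4) / ((52) · (11)) = 100/572 = 25/143.

H(0) = 25/143 ≈ 0.1748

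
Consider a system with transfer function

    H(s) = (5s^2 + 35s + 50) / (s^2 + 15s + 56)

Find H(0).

Set s = 0: H(0) = (50) / (56) = 25/28.

H(0) = 25/28 ≈ 0.8929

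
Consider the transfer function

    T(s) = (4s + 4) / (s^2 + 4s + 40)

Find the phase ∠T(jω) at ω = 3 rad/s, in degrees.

∠T(j3) ≈ 50.40°

At s = j3: numerator = 4 + j12, denominator = 31 + j12.
∠T = ∠num − ∠den = 71.565° − (21.161°) = 50.40°.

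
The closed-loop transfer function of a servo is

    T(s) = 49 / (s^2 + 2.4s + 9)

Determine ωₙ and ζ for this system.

ωₙ = 3 rad/s, ζ = 0.4

Compare the denominator to the standard form s^2 + 2ζωₙs + ωₙ².
ωₙ² = 9, so ωₙ = 3 rad/s.
2ζωₙ = 2.4, so ζ = 2.4/(2·3) = 0.4.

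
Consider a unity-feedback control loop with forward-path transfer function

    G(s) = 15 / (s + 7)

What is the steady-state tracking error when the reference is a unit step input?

G(s) has no poles at the origin.
This is a Type 0 system. Kp = lim_{s→0} G(s) = 15/7.
e_ss = 1/(1 + Kp) = 1/(1 + 15/7) = 7/22 ≈ 0.3182.

e_ss = 0.3182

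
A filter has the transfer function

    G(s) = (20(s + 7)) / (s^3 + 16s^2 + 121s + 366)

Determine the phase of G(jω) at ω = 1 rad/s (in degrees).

At s = j1: numerator = 140 + j20, denominator = 350 + j120.
∠G = ∠num − ∠den = 8.1301° − (18.925°) = -10.79°.

∠G(j1) ≈ -10.79°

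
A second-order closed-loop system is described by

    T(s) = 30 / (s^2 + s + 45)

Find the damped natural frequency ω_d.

Comparing s^2 + s + 45 to s^2 + 2ζωₙs + ωₙ²: ωₙ = √45 ≈ 6.708 rad/s and ζ = 1/(2·√45) ≈ 0.07454.
ζωₙ = 1/2 = 0.5, so ω_d = ωₙ√(1−ζ²) = √(ωₙ² − (ζωₙ)²) = √(45 − 0.5²) = √44.75 ≈ 6.690 rad/s.

ω_d ≈ 6.690 rad/s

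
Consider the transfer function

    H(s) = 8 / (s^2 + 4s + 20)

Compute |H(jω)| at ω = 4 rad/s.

|H(j4)| ≈ 0.4851

Substitute s = j4: numerator = 8, denominator = 4 + j16.
|H(j4)| = |8| / |4 + j16| = 8 / 16.492 ≈ 0.4851.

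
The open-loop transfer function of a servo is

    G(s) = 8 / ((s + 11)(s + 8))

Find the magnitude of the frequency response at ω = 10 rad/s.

Substitute s = j10: numerator = 8, denominator = -12 + j190.
|G(j10)| = |8| / |-12 + j190| = 8 / 190.38 ≈ 0.04202.

|G(j10)| ≈ 0.04202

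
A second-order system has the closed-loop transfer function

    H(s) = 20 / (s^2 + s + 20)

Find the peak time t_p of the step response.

Comparing s^2 + s + 20 to s^2 + 2ζωₙs + ωₙ²: ωₙ = √20 ≈ 4.472 rad/s and ζ = 1/(2·√20) ≈ 0.1118.
ζωₙ = 1/2 = 0.5, so ω_d = ωₙ√(1−ζ²) = √(ωₙ² − (ζωₙ)²) = √(20 − 0.5²) = √19.75 ≈ 4.444 rad/s.
t_p = π/ω_d = π/4.444 ≈ 0.7069 s.

t_p ≈ 0.7069 s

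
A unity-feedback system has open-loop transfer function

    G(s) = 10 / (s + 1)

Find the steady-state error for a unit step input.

e_ss = 0.09091

G(s) has no poles at the origin.
This is a Type 0 system. Kp = lim_{s→0} G(s) = 10/1.
e_ss = 1/(1 + Kp) = 1/(1 + 10) = 1/11 ≈ 0.09091.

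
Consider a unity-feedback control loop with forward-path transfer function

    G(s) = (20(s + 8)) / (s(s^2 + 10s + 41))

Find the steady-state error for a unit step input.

e_ss = 0

G(s) has one pole at the origin.
This is a Type 1 system; for a step input the steady-state error is zero.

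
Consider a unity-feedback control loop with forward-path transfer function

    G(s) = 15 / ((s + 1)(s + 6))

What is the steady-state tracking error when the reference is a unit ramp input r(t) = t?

G(s) has no poles at the origin.
This is a Type 0 system; Kv = lim_{s→0} s·G(s) = 0, so the steady-state error for a ramp input is infinite.

e_ss = ∞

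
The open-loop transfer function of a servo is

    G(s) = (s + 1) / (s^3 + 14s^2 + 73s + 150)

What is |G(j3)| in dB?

|G(j3)|_dB ≈ -35.7 dB

Substitute s = j3: numerator = 1 + j3, denominator = 24 + j192.
|G(j3)| = |1 + j3| / |24 + j192| = 3.1623 / 193.49 ≈ 0.01634.
In decibels: 20·log₁₀(0.01634) ≈ -35.7 dB.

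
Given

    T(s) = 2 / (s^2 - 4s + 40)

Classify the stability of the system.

unstable

The denominator s^2 - 4s + 40 factors as (s^2 - 4s + 40), giving poles at s = 2 + 6j, 2 - 6j.
Since the pole(s) at s = 2 ± 6j lie in the right half-plane, the system is unstable.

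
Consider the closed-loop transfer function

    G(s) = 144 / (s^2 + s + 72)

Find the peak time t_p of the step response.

Comparing s^2 + s + 72 to s^2 + 2ζωₙs + ωₙ²: ωₙ = √72 ≈ 8.485 rad/s and ζ = 1/(2·√72) ≈ 0.05893.
ζωₙ = 1/2 = 0.5, so ω_d = ωₙ√(1−ζ²) = √(ωₙ² − (ζωₙ)²) = √(72 − 0.5²) = √71.75 ≈ 8.471 rad/s.
t_p = π/ω_d = π/8.471 ≈ 0.3709 s.

t_p ≈ 0.3709 s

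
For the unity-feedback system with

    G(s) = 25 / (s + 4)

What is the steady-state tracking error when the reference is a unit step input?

G(s) has no poles at the origin.
This is a Type 0 system. Kp = lim_{s→0} G(s) = 25/4.
e_ss = 1/(1 + Kp) = 1/(1 + 25/4) = 4/29 ≈ 0.1379.

e_ss = 0.1379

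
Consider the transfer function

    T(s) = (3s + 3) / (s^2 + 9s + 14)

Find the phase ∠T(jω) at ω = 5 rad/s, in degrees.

∠T(j5) ≈ -25.05°

At s = j5: numerator = 3 + j15, denominator = -11 + j45.
∠T = ∠num − ∠den = 78.690° − (103.74°) = -25.05°.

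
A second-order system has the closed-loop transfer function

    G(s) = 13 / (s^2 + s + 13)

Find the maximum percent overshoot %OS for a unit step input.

Comparing s^2 + s + 13 to s^2 + 2ζωₙs + ωₙ²: ωₙ = √13 ≈ 3.606 rad/s and ζ = 1/(2·√13) ≈ 0.1387.
%OS = 100·exp(−πζ/√(1−ζ²)) = 100·exp(−π·0.1387/√(1−0.1387²)) ≈ 64.4%.

%OS ≈ 64.4%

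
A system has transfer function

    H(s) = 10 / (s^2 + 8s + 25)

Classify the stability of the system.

The denominator s^2 + 8s + 25 factors as (s^2 + 8s + 25), giving poles at s = -4 + 3j, -4 - 3j.
Since all poles lie strictly in the left half-plane, the system is stable.

stable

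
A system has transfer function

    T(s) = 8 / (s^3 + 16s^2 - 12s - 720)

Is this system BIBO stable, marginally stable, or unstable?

unstable

The denominator s^3 + 16s^2 - 12s - 720 factors as (s + 10)(s + 12)(s - 6), giving poles at s = -10, -12, 6.
Since the pole(s) at s = 6 lie in the right half-plane, the system is unstable.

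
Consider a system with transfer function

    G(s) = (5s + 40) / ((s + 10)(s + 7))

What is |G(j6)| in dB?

Substitute s = j6: numerator = 40 + j30, denominator = 34 + j102.
|G(j6)| = |40 + j30| / |34 + j102| = 50 / 107.52 ≈ 0.4650.
In decibels: 20·log₁₀(0.4650) ≈ -6.65 dB.

|G(j6)|_dB ≈ -6.65 dB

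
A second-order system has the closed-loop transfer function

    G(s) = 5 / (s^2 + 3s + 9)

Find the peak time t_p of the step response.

Comparing s^2 + 3s + 9 to s^2 + 2ζωₙs + ωₙ²: ωₙ = 3 rad/s and ζ = 3/(2·3) = 0.5.
ζωₙ = 3/2 = 1.5, so ω_d = ωₙ√(1−ζ²) = √(ωₙ² − (ζωₙ)²) = √(9 − 1.5²) = √6.75 ≈ 2.598 rad/s.
t_p = π/ω_d = π/2.598 ≈ 1.209 s.

t_p ≈ 1.209 s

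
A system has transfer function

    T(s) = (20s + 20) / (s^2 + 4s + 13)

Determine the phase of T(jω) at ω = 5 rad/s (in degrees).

∠T(j5) ≈ -42.27°

At s = j5: numerator = 20 + j100, denominator = -12 + j20.
∠T = ∠num − ∠den = 78.690° − (120.96°) = -42.27°.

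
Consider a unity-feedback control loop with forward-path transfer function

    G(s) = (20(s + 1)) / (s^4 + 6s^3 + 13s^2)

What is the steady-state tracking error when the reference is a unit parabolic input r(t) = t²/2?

G(s) has 2 poles at the origin.
This is a Type 2 system. Ka = lim_{s→0} s^2·G(s) = 20/13.
e_ss = 1/Ka = 1/(20/13) = 13/20 ≈ 0.6500.

e_ss = 0.6500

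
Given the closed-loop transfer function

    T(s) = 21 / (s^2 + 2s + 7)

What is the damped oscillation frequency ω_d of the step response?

ω_d ≈ 2.449 rad/s

Comparing s^2 + 2s + 7 to s^2 + 2ζωₙs + ωₙ²: ωₙ = √7 ≈ 2.646 rad/s and ζ = 2/(2·√7) ≈ 0.3780.
ζωₙ = 2/2 = 1, so ω_d = ωₙ√(1−ζ²) = √(ωₙ² − (ζωₙ)²) = √(7 − 1²) = √6 ≈ 2.449 rad/s.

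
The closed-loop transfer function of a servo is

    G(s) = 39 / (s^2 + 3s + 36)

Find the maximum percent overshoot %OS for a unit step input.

%OS ≈ 44.4%

Comparing s^2 + 3s + 36 to s^2 + 2ζωₙs + ωₙ²: ωₙ = 6 rad/s and ζ = 3/(2·6) = 0.25.
%OS = 100·exp(−πζ/√(1−ζ²)) = 100·exp(−π·0.25/√(1−0.25²)) ≈ 44.4%.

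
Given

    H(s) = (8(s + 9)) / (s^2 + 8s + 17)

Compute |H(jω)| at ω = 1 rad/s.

|H(j1)| ≈ 4.050

Substitute s = j1: numerator = 72 + j8, denominator = 16 + j8.
|H(j1)| = |72 + j8| / |16 + j8| = 72.443 / 17.889 ≈ 4.050.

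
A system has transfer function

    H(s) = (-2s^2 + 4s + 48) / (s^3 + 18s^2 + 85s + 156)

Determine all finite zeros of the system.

Set the numerator to zero: -2s^2 + 4s + 48 = 0, i.e. -2·(s^2 - 2s - 24) = 0.
Factoring: (s + 4)(s - 6) = 0.

s = -4, 6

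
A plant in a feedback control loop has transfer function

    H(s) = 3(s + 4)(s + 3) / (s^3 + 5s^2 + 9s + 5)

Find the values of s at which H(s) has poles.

The poles are the roots of the denominator s^3 + 5s^2 + 9s + 5 = 0.
Trying s = -1: the polynomial evaluates to 0, so (s + 1) is a factor.
Dividing out leaves s^2 + 4s + 5 = 0.
The quadratic formula then gives s = -2 ± 1j.

s = -2 + j, -2 - j, -1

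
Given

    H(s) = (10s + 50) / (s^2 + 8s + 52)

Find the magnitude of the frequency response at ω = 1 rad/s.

Substitute s = j1: numerator = 50 + j10, denominator = 51 + j8.
|H(j1)| = |50 + j10| / |51 + j8| = 50.990 / 51.624 ≈ 0.9877.

|H(j1)| ≈ 0.9877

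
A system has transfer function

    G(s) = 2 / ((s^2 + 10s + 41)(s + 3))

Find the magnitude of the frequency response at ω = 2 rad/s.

|G(j2)| ≈ 0.01319

Substitute s = j2: numerator = 2, denominator = 71 + j134.
|G(j2)| = |2| / |71 + j134| = 2 / 151.65 ≈ 0.01319.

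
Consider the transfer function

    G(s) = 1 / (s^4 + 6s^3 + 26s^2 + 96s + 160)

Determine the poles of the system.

s = 4j, -4j, -3 + j, -3 - j

The poles are the roots of the denominator s^4 + 6s^3 + 26s^2 + 96s + 160 = 0.
No real roots exist; factor into two real quadratics: (s^2 + 16)(s^2 + 6s + 10) = 0.
Each quadratic gives a conjugate pair via the quadratic formula.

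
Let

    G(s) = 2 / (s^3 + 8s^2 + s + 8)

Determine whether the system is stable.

The denominator s^3 + 8s^2 + s + 8 factors as (s^2 + 1)(s + 8), giving poles at s = ±j, -8.
Since the simple pole(s) at s = j, -j lie on the jω-axis with none in the right half-plane, the system is marginally stable.

marginally stable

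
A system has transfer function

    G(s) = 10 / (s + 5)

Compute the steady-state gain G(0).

G(0) = 2

Set s = 0: G(0) = (10) / (5) = 2.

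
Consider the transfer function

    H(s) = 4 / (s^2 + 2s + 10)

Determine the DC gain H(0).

H(0) = 2/5 ≈ 0.4000

Set s = 0: H(0) = (4) / (10) = 2/5.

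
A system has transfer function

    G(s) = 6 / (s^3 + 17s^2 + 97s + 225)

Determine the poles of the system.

The poles are the roots of the denominator s^3 + 17s^2 + 97s + 225 = 0.
Trying s = -9: the polynomial evaluates to 0, so (s + 9) is a factor.
Dividing out leaves s^2 + 8s + 25 = 0.
The quadratic formula then gives s = -4 ± 3j.

s = -4 ± 3j, -9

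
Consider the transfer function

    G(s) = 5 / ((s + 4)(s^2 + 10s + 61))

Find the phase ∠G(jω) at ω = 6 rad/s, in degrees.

At s = j6: numerator = 5, denominator = -260 + j390.
∠G = ∠num − ∠den = 0° − (123.69°) = -123.7°.

∠G(j6) ≈ -123.7°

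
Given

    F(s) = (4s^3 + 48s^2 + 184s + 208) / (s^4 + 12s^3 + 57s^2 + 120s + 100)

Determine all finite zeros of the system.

s = -5 + j, -5 - j, -2

Set the numerator to zero: 4s^3 + 48s^2 + 184s + 208 = 0, i.e. 4·(s^3 + 12s^2 + 46s + 52) = 0.
Factoring: (s^2 + 10s + 26)(s + 2) = 0.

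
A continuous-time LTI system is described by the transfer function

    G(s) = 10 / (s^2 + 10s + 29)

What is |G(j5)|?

Substitute s = j5: numerator = 10, denominator = 4 + j50.
|G(j5)| = |10| / |4 + j50| = 10 / 50.160 ≈ 0.1994.

|G(j5)| ≈ 0.1994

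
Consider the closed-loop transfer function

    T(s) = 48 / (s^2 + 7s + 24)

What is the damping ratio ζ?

ζ ≈ 0.7144

Compare the denominator to the standard form s^2 + 2ζωₙs + ωₙ².
ωₙ² = 24, so ωₙ = √24 ≈ 4.899 rad/s.
2ζωₙ = 7, so ζ = 7/(2·√24) ≈ 0.7144.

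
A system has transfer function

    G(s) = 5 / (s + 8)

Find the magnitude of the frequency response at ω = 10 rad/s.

Substitute s = j10: numerator = 5, denominator = 8 + j10.
|G(j10)| = |5| / |8 + j10| = 5 / 12.806 ≈ 0.3904.

|G(j10)| ≈ 0.3904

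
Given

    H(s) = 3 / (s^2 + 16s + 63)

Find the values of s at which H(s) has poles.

s = -9, -7

The poles are the roots of the denominator s^2 + 16s + 63 = 0.
Factoring: (s + 9)(s + 7) = 0, so s = -9 and s = -7.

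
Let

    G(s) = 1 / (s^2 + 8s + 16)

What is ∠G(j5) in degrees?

At s = j5: numerator = 1, denominator = -9 + j40.
∠G = ∠num − ∠den = 0° − (102.68°) = -102.7°.

∠G(j5) ≈ -102.7°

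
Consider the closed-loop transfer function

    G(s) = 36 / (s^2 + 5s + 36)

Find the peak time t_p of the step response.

t_p ≈ 0.5760 s

Comparing s^2 + 5s + 36 to s^2 + 2ζωₙs + ωₙ²: ωₙ = 6 rad/s and ζ = 5/(2·6) ≈ 0.4167.
ζωₙ = 5/2 = 2.5, so ω_d = ωₙ√(1−ζ²) = √(ωₙ² − (ζωₙ)²) = √(36 − 2.5²) = √29.75 ≈ 5.454 rad/s.
t_p = π/ω_d = π/5.454 ≈ 0.5760 s.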